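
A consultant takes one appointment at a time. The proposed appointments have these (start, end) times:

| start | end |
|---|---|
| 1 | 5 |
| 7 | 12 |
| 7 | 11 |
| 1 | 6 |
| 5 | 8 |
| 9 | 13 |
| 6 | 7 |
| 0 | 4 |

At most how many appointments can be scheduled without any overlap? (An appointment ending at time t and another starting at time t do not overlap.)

3

Sort by end time and greedily take each interval whose start is ≥ the last chosen end.
Sorted by end: (0,4)  (1,5)  (1,6)  (6,7)  (5,8)  (7,11)  (7,12)  (9,13)
take (0,4); take (6,7); take (7,11).
Selected 3 appointments.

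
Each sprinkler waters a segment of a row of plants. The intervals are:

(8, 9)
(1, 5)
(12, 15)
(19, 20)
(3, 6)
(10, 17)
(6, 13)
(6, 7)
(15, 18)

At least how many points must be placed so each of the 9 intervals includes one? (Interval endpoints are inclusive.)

5

By right end: [1,5]  [3,6]  [6,7]  [8,9]  [6,13]  [12,15]  [10,17]  [15,18]  [19,20]
[1,5] uncovered → point at 5; [6,7] uncovered → point at 7; [8,9] uncovered → point at 9; [12,15] uncovered → point at 15; [19,20] uncovered → point at 20.
Points: 5, 7, 9, 15, 20 (5 total).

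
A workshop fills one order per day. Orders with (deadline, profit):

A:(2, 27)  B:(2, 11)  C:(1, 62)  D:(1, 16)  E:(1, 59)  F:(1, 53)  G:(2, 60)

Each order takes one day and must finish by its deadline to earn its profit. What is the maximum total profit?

122

Sort by profit descending; place each in the latest free slot ≤ its deadline.
Profit order: C=62 G=60 E=59 F=53 A=27 D=16 B=11
Assign: C→slot 1, G→slot 2, E skipped, F skipped, A skipped, D skipped, B skipped.
Slots: [1:C] [2:G]
Profit = 62 + 60 = 122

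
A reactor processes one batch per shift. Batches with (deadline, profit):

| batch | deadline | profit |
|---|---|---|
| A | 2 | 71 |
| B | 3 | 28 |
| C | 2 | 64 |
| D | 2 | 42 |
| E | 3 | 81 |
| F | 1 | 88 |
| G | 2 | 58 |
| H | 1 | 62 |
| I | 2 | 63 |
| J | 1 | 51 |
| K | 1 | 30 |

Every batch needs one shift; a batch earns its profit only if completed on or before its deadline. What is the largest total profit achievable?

240

By profit: F(d1,88), E(d3,81), A(d2,71), C(d2,64), I(d2,63), H(d1,62), G(d2,58), J(d1,51), D(d2,42), K(d1,30), B(d3,28)
F→slot 1; E→slot 3; A→slot 2; C skipped; I skipped; H skipped; G skipped; J skipped; D skipped; K skipped; B skipped.
Profit = 88 + 71 + 81 = 240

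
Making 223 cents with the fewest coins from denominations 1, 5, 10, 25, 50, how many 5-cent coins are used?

0

Use the largest denomination that fits, subtract, and repeat.
223 = 4×50 + 2×10 + 3×1
Count of 5: 0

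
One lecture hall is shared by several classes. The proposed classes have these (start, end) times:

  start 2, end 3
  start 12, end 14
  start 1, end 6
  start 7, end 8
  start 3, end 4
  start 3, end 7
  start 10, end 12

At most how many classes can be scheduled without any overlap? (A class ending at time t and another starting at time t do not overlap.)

5

By end time: (2,3), (3,4), (1,6), (3,7), (7,8), (10,12), (12,14).
Pick (2,3); next start ≥ 3 → (3,4); next start ≥ 4 → (7,8); next start ≥ 8 → (10,12); next start ≥ 12 → (12,14).
Selected 5 classes.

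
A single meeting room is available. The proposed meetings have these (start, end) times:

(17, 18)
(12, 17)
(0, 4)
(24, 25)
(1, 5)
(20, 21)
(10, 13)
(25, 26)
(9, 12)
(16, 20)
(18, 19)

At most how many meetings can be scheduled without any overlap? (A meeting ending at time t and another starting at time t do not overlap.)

By end time: (0,4), (1,5), (9,12), (10,13), (12,17), (17,18), (18,19), (16,20), (20,21), (24,25), (25,26).
Pick (0,4); next start ≥ 4 → (9,12); next start ≥ 12 → (12,17); next start ≥ 17 → (17,18); next start ≥ 18 → (18,19); next start ≥ 19 → (20,21); next start ≥ 21 → (24,25); next start ≥ 25 → (25,26).
Selected 8 meetings.

8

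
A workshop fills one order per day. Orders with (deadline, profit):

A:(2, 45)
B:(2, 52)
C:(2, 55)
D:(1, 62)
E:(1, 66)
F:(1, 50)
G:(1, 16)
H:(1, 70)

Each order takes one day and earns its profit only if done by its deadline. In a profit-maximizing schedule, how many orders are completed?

2

Sort by profit descending; place each in the latest free slot ≤ its deadline.
Profit order: H=70 E=66 D=62 C=55 B=52 F=50 A=45 G=16
Assign: H→slot 1, E skipped, D skipped, C→slot 2, B skipped, F skipped, A skipped, G skipped.
Slots: [1:H] [2:C]
2 of 8 scheduled.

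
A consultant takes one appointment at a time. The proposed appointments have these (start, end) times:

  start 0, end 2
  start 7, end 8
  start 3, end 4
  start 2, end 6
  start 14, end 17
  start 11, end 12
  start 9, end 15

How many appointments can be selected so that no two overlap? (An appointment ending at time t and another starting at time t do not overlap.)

By end time: (0,2), (3,4), (2,6), (7,8), (11,12), (9,15), (14,17).
Pick (0,2); next start ≥ 2 → (3,4); next start ≥ 4 → (7,8); next start ≥ 8 → (11,12); next start ≥ 12 → (14,17).
Selected 5 appointments.

5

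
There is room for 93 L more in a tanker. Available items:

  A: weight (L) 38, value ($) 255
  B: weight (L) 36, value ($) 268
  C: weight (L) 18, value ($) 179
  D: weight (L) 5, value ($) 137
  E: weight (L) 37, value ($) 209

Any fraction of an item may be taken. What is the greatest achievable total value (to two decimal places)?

Order: D (137/5=27.40) > C (179/18=9.94) > B (268/36=7.44) > A (255/38=6.71) > E (209/37=5.65)
Fill: take D (5 @ 137) → take C (18 @ 179) → take B (36 @ 268) → take 34/38 of A → 228.16; 93/93 used.
Total value = 812.16

812.16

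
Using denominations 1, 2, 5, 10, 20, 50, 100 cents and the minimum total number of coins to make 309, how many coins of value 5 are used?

1

Use the largest denomination that fits, subtract, and repeat.
309 − 3×100→9 − 1×5→4 − 2×2→0
Count of 5: 1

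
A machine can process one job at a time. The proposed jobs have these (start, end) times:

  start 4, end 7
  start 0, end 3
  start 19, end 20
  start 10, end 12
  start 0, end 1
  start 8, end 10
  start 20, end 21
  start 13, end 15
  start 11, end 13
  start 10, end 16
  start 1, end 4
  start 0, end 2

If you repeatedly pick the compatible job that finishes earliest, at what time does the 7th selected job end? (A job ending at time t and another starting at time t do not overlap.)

Sort by end time and greedily take each interval whose start is ≥ the last chosen end.
By end time: (0,1), (0,2), (0,3), (1,4), (4,7), (8,10), (10,12), (11,13), (13,15), (10,16), (19,20), (20,21).
Pick (0,1); next start ≥ 1 → (1,4); next start ≥ 4 → (4,7); next start ≥ 7 → (8,10); next start ≥ 10 → (10,12); next start ≥ 12 → (13,15); next start ≥ 15 → (19,20); next start ≥ 20 → (20,21).
Selected: (0,1) (1,4) (4,7) (8,10) (10,12) (13,15) (19,20) (20,21)

20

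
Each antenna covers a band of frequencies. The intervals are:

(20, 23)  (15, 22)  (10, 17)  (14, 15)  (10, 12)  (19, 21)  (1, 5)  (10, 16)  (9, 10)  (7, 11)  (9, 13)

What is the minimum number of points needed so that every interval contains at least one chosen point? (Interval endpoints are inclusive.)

4

Process intervals by earliest right end; each time one isn't hit yet, stab at its right endpoint.
Sorted: [1,5] [9,10] [7,11] [10,12] [9,13] [14,15] [10,16] [10,17] [19,21] [15,22] [20,23]
{[1,5]} hit by 5; {[9,10],[7,11],[10,12],[9,13]} hit by 10; {[14,15],[10,16],[10,17]} hit by 15; {[19,21],[15,22],[20,23]} hit by 21.
Points: 5, 10, 15, 21 (4 total).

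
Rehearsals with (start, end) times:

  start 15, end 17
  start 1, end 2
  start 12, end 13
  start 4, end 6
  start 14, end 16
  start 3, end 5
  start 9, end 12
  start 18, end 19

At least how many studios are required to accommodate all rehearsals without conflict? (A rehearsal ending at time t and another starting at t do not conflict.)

Events (time:±→running): 1:+→1 2:-→0 3:+→1 4:+→2 … peak 2.

2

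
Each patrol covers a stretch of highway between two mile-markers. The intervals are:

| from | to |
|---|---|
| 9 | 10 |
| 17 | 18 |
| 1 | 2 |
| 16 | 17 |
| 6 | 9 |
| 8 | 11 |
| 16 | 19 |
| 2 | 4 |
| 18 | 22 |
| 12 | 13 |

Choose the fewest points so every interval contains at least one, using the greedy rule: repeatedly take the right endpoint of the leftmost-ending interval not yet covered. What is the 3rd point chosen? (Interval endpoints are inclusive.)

Sort by right endpoint; whenever an interval is uncovered, place a point at its right end.
Sorted: [1,2] [2,4] [6,9] [9,10] [8,11] [12,13] [16,17] [17,18] [16,19] [18,22]
{[1,2],[2,4]} hit by 2; {[6,9],[9,10],[8,11]} hit by 9; {[12,13]} hit by 13; {[16,17],[17,18],[16,19]} hit by 17; {[18,22]} hit by 22.
Points: 2, 9, 13, 17, 22 (5 total).

13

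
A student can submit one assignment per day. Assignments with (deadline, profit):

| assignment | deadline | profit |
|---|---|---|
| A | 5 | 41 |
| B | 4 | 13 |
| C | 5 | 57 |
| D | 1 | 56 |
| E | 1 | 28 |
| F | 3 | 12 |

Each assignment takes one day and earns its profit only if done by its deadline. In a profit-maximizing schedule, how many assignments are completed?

5

Profit order: C=57 D=56 A=41 E=28 B=13 F=12
Assign: C→slot 5, D→slot 1, A→slot 4, E skipped, B→slot 3, F→slot 2.
Slots: [1:D] [2:F] [3:B] [4:A] [5:C]
5 of 6 scheduled.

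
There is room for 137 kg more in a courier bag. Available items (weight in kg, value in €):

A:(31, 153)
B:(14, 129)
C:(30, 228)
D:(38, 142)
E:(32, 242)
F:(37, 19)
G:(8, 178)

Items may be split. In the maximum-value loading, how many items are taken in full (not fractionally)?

5

Greedy by value/weight ratio, highest first.
Order: G (178/8=22.25) > B (129/14=9.21) > C (228/30=7.60) > E (242/32=7.56) > A (153/31=4.94) > D (142/38=3.74) > F (19/37=0.51)
Fill: take G (8 @ 178) → take B (14 @ 129) → take C (30 @ 228) → take E (32 @ 242) → take A (31 @ 153) → take 22/38 of D → 82.21; 137/137 used.
5 item(s) taken whole; one partial (take 22/38 of D).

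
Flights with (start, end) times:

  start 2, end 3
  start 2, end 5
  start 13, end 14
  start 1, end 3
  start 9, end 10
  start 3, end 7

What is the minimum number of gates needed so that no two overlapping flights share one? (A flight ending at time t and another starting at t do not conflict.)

Count concurrent intervals with a sweep; the peak is the room count.
starts: [1, 2, 2, 3, 9, 13]
ends:   [3, 3, 5, 7, 10, 14]
s1→1 s2→2 s2→3  — peak 3.

3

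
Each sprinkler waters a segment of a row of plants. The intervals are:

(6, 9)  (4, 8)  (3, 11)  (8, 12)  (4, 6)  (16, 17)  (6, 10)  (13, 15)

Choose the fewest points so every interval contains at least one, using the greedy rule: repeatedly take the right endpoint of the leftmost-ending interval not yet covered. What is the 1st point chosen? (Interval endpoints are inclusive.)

6

Sorted: [4,6] [4,8] [6,9] [6,10] [3,11] [8,12] [13,15] [16,17]
{[4,6],[4,8],[6,9],[6,10],[3,11]} hit by 6; {[8,12]} hit by 12; {[13,15]} hit by 15; {[16,17]} hit by 17.
Points: 6, 12, 15, 17 (4 total).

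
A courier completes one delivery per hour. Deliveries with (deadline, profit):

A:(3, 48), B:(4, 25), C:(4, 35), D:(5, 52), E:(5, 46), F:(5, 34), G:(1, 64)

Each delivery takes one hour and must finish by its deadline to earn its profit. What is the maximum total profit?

Profit order: G=64 D=52 A=48 E=46 C=35 F=34 B=25
Assign: G→slot 1, D→slot 5, A→slot 3, E→slot 4, C→slot 2, F skipped, B skipped.
Slots: [1:G] [2:C] [3:A] [4:E] [5:D]
Profit = 64 + 35 + 48 + 46 + 52 = 245

245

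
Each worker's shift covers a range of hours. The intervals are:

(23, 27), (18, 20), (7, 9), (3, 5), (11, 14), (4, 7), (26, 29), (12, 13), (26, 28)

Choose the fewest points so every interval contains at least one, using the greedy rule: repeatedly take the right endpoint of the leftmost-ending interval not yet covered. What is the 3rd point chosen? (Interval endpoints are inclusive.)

13

Sorted: [3,5] [4,7] [7,9] [12,13] [11,14] [18,20] [23,27] [26,28] [26,29]
{[3,5],[4,7]} hit by 5; {[7,9]} hit by 9; {[12,13],[11,14]} hit by 13; {[18,20]} hit by 20; {[23,27],[26,28],[26,29]} hit by 27.
Points: 5, 9, 13, 20, 27 (5 total).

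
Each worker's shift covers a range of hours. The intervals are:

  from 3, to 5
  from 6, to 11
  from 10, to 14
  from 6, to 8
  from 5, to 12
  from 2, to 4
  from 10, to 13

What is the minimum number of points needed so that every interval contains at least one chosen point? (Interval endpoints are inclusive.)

Sort by right endpoint; whenever an interval is uncovered, place a point at its right end.
By right end: [2,4]  [3,5]  [6,8]  [6,11]  [5,12]  [10,13]  [10,14]
[2,4] uncovered → point at 4; [6,8] uncovered → point at 8; [10,13] uncovered → point at 13.
Points: 4, 8, 13 (3 total).

3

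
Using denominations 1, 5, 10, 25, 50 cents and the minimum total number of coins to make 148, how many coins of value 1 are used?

3

Use the largest denomination that fits, subtract, and repeat.
148 = 2×50 + 1×25 + 2×10 + 3×1
Count of 1: 3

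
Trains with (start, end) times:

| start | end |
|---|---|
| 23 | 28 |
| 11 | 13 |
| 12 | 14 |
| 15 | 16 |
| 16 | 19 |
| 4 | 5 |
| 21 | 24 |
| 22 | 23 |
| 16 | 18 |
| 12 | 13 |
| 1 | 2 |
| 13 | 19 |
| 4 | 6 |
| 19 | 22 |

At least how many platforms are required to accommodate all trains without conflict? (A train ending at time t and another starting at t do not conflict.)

3

Events (time:±→running): 1:+→1 2:-→0 4:+→1 4:+→2 5:-→1 6:-→0 11:+→1 12:+→2 12:+→3 … peak 3.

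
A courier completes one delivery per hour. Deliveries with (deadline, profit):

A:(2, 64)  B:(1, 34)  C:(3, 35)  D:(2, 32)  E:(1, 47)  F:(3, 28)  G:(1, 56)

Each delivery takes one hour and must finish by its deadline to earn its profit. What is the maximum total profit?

155

Sort by profit descending; place each in the latest free slot ≤ its deadline.
By profit: A(d2,64), G(d1,56), E(d1,47), C(d3,35), B(d1,34), D(d2,32), F(d3,28)
A→slot 2; G→slot 1; E skipped; C→slot 3; B skipped; D skipped; F skipped.
Profit = 56 + 64 + 35 = 155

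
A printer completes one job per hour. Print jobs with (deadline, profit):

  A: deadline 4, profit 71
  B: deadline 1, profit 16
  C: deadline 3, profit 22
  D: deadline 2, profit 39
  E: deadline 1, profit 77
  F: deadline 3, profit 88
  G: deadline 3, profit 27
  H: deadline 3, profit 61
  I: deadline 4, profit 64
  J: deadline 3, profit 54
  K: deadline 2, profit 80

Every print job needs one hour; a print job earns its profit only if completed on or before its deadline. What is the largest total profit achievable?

316

Take jobs in profit order; each goes to the latest open slot no later than its deadline.
By profit: F(d3,88), K(d2,80), E(d1,77), A(d4,71), I(d4,64), H(d3,61), J(d3,54), D(d2,39), G(d3,27), C(d3,22), B(d1,16)
F→slot 3; K→slot 2; E→slot 1; A→slot 4; I skipped; H skipped; J skipped; D skipped; G skipped; C skipped; B skipped.
Profit = 77 + 80 + 88 + 71 = 316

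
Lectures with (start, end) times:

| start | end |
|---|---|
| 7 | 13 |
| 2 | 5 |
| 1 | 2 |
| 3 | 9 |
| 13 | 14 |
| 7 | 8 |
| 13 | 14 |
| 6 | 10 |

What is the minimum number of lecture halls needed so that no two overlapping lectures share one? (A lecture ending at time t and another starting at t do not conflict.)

starts: [1, 2, 3, 6, 7, 7, 13, 13]
ends:   [2, 5, 8, 9, 10, 13, 14, 14]
s1→1 e2→0 s2→1 s3→2 e5→1 s6→2 s7→3 s7→4  — peak 4.

4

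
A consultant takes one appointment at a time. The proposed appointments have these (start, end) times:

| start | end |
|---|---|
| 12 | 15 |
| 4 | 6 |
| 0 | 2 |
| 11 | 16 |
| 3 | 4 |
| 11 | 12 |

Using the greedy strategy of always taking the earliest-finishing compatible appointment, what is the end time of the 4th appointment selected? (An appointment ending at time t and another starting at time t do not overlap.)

Sorted by end: (0,2)  (3,4)  (4,6)  (11,12)  (12,15)  (11,16)
take (0,2); take (3,4); take (4,6); take (11,12); take (12,15).
Selected: (0,2) (3,4) (4,6) (11,12) (12,15)

12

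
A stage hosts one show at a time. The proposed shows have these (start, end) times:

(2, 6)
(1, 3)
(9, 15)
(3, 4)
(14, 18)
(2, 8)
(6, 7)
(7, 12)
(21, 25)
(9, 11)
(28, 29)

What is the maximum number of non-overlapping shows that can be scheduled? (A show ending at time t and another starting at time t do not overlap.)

Sorted by end: (1,3)  (3,4)  (2,6)  (6,7)  (2,8)  (9,11)  (7,12)  (9,15)  (14,18)  (21,25)  (28,29)
take (1,3); take (3,4); take (6,7); take (9,11); skip (7,12); skip (9,15); take (14,18); take (21,25); take (28,29).
Selected 7 shows.

7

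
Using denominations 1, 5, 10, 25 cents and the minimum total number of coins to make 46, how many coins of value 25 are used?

1

Use the largest denomination that fits, subtract, and repeat.
46 − 1×25→21 − 2×10→1 − 1×1→0
Count of 25: 1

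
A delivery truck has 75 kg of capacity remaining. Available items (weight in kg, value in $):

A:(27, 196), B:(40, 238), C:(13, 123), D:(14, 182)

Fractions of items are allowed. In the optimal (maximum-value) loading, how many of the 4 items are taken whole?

3

Order: D (182/14=13.00) > C (123/13=9.46) > A (196/27=7.26) > B (238/40=5.95)
Fill: take D (14 @ 182) → take C (13 @ 123) → take A (27 @ 196) → take 21/40 of B → 124.95; 75/75 used.
3 item(s) taken whole; one partial (take 21/40 of B).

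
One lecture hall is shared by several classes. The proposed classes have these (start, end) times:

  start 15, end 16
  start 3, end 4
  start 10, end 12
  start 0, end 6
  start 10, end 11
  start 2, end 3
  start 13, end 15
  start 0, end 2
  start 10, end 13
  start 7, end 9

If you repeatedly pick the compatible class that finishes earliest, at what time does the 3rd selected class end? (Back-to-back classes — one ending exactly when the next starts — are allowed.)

4

Order by finish time; keep every interval that doesn't clash with the previous kept one.
Sorted by end: (0,2)  (2,3)  (3,4)  (0,6)  (7,9)  (10,11)  (10,12)  (10,13)  (13,15)  (15,16)
take (0,2); take (2,3); take (3,4); take (7,9); take (10,11); skip (10,12); take (13,15); take (15,16).
Selected: (0,2) (2,3) (3,4) (7,9) (10,11) (13,15) (15,16)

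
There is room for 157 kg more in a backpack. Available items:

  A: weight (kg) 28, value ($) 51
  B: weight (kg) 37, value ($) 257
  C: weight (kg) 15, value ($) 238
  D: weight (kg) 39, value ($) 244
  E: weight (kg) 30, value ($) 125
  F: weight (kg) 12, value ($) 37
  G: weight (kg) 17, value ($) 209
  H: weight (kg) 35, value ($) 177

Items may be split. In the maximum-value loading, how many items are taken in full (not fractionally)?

5

Sort by value per unit weight and fill in that order.
Order: C (238/15=15.87) > G (209/17=12.29) > B (257/37=6.95) > D (244/39=6.26) > H (177/35=5.06) > E (125/30=4.17) > F (37/12=3.08) > A (51/28=1.82)
Fill: take C (15 @ 238) → take G (17 @ 209) → take B (37 @ 257) → take D (39 @ 244) → take H (35 @ 177) → take 14/30 of E → 58.33; 157/157 used.
5 item(s) taken whole; one partial (take 14/30 of E).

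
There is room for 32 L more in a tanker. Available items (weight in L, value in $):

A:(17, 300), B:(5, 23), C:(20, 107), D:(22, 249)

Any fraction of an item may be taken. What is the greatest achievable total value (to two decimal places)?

469.77

Greedy by value/weight ratio, highest first.
Order: A (300/17=17.65) > D (249/22=11.32) > C (107/20=5.35) > B (23/5=4.60)
Fill: take A (17 @ 300) → take 15/22 of D → 169.77; 32/32 used.
Total value = 469.77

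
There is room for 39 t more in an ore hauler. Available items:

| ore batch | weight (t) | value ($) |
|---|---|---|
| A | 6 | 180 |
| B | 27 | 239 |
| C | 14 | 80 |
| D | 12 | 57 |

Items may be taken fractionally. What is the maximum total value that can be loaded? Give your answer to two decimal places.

Sort by value per unit weight and fill in that order.
Ratios (sorted): A 30.00, B 8.85, C 5.71, D 4.75
take A (6 @ 180); take B (27 @ 239); take 6/14 of C → 34.29. Capacity used 39/39.
Total value = 453.29

453.29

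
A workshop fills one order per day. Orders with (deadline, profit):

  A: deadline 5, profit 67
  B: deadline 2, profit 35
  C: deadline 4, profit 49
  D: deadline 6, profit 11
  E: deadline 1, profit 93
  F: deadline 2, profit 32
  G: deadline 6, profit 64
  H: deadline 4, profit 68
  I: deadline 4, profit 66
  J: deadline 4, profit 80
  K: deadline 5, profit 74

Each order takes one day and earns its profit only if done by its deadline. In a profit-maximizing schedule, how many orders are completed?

By profit: E(d1,93), J(d4,80), K(d5,74), H(d4,68), A(d5,67), I(d4,66), G(d6,64), C(d4,49), B(d2,35), F(d2,32), D(d6,11)
E→slot 1; J→slot 4; K→slot 5; H→slot 3; A→slot 2; I skipped; G→slot 6; C skipped; B skipped; F skipped; D skipped.
6 of 11 scheduled.

6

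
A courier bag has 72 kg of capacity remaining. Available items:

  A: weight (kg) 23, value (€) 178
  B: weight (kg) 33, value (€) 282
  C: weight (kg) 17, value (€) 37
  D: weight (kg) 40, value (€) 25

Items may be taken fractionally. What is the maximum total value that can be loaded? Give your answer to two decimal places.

494.82

Order: B (282/33=8.55) > A (178/23=7.74) > C (37/17=2.18) > D (25/40=0.62)
Fill: take B (33 @ 282) → take A (23 @ 178) → take 16/17 of C → 34.82; 72/72 used.
Total value = 494.82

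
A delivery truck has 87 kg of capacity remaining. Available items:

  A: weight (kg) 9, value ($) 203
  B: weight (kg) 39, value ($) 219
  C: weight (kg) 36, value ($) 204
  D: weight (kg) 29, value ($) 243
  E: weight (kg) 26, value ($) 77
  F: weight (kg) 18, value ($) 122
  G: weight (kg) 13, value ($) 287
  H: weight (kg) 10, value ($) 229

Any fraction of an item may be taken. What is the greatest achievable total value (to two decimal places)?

Ratios (sorted): H 22.90, A 22.56, G 22.08, D 8.38, F 6.78, C 5.67, B 5.62, E 2.96
take H (10 @ 229); take A (9 @ 203); take G (13 @ 287); take D (29 @ 243); take F (18 @ 122); take 8/36 of C → 45.33. Capacity used 87/87.
Total value = 1129.33

1129.33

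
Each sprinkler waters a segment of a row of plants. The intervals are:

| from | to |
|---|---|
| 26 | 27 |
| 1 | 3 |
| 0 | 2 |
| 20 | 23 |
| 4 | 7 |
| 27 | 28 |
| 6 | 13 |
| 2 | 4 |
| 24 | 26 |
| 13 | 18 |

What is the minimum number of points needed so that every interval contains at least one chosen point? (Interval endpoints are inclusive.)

6

Process intervals by earliest right end; each time one isn't hit yet, stab at its right endpoint.
By right end: [0,2]  [1,3]  [2,4]  [4,7]  [6,13]  [13,18]  [20,23]  [24,26]  [26,27]  [27,28]
[0,2] uncovered → point at 2; [4,7] uncovered → point at 7; [13,18] uncovered → point at 18; [20,23] uncovered → point at 23; [24,26] uncovered → point at 26; [27,28] uncovered → point at 28.
Points: 2, 7, 18, 23, 26, 28 (6 total).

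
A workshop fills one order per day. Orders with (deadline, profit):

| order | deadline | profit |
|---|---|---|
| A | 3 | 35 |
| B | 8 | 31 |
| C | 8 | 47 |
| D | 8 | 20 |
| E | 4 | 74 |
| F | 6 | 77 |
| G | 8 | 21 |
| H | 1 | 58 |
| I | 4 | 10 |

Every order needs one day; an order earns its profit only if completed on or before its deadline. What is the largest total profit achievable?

363

Profit order: F=77 E=74 H=58 C=47 A=35 B=31 G=21 D=20 I=10
Assign: F→slot 6, E→slot 4, H→slot 1, C→slot 8, A→slot 3, B→slot 7, G→slot 5, D→slot 2, I skipped.
Slots: [1:H] [2:D] [3:A] [4:E] [5:G] [6:F] [7:B] [8:C]
Profit = 58 + 20 + 35 + 74 + 21 + 77 + 31 + 47 = 363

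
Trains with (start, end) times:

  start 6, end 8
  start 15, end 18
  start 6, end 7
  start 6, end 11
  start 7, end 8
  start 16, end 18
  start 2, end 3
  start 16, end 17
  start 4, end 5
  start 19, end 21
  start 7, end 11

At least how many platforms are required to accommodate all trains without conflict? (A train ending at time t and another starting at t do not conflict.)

Events (time:±→running): 2:+→1 3:-→0 4:+→1 5:-→0 6:+→1 6:+→2 6:+→3 7:-→2 7:+→3 7:+→4 … peak 4.

4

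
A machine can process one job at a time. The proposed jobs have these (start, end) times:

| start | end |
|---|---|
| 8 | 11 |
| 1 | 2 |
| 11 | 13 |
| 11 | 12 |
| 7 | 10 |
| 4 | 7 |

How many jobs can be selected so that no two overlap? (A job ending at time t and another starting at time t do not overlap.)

By end time: (1,2), (4,7), (7,10), (8,11), (11,12), (11,13).
Pick (1,2); next start ≥ 2 → (4,7); next start ≥ 7 → (7,10); next start ≥ 10 → (11,12).
Selected 4 jobs.

4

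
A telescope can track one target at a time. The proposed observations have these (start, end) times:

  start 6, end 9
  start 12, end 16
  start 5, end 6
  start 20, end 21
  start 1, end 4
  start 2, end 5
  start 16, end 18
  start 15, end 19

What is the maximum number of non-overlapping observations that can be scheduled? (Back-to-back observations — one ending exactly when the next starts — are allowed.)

6

Order by finish time; keep every interval that doesn't clash with the previous kept one.
Sorted by end: (1,4)  (2,5)  (5,6)  (6,9)  (12,16)  (16,18)  (15,19)  (20,21)
take (1,4); take (5,6); take (6,9); take (12,16); take (16,18); take (20,21).
Selected 6 observations.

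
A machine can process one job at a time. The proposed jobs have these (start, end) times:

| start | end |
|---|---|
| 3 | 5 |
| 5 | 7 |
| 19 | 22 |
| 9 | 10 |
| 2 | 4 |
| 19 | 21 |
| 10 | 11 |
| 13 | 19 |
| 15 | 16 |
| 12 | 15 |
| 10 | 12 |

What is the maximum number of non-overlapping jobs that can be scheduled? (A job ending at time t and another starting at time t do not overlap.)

Sorted by end: (2,4)  (3,5)  (5,7)  (9,10)  (10,11)  (10,12)  (12,15)  (15,16)  (13,19)  (19,21)  (19,22)
take (2,4); skip (3,5); take (5,7); take (9,10); take (10,11); skip (10,12); take (12,15); take (15,16); take (19,21).
Selected 7 jobs.

7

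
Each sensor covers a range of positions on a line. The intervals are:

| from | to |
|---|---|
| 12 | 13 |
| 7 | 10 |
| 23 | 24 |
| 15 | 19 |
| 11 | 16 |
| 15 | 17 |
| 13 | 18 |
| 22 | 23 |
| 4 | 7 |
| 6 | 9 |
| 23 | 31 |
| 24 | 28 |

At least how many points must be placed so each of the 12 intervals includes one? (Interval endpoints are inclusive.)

5

Sort by right endpoint; whenever an interval is uncovered, place a point at its right end.
Sorted: [4,7] [6,9] [7,10] [12,13] [11,16] [15,17] [13,18] [15,19] [22,23] [23,24] [24,28] [23,31]
{[4,7],[6,9],[7,10]} hit by 7; {[12,13],[11,16]} hit by 13; {[15,17],[13,18],[15,19]} hit by 17; {[22,23],[23,24]} hit by 23; {[24,28],[23,31]} hit by 28.
Points: 7, 13, 17, 23, 28 (5 total).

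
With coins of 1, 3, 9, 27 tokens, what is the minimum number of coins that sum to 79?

79 − 2×27→25 − 2×9→7 − 2×3→1 − 1×1→0
Total coins = 2 + 2 + 2 + 1 = 7

7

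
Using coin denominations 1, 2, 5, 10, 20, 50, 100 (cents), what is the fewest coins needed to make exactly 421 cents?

6

421 = 4×100 + 1×20 + 1×1
Total coins = 4 + 1 + 1 = 6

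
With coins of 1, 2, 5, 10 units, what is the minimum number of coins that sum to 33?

Greedy: take as many of the largest coin as possible, then repeat with the remainder.
33 = 3×10 + 1×2 + 1×1
Total coins = 3 + 1 + 1 = 5

5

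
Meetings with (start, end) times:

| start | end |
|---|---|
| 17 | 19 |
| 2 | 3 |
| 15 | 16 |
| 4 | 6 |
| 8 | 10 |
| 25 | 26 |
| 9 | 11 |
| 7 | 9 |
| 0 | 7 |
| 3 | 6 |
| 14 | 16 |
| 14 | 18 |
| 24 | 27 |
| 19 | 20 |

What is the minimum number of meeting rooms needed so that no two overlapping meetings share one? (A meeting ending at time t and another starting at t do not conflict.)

3

The answer is the maximum number of intervals overlapping at any instant.
starts: [0, 2, 3, 4, 7, 8, 9, 14, 14, 15, 17, 19, 24, 25]
ends:   [3, 6, 6, 7, 9, 10, 11, 16, 16, 18, 19, 20, 26, 27]
s0→1 s2→2 e3→1 s3→2 s4→3  — peak 3.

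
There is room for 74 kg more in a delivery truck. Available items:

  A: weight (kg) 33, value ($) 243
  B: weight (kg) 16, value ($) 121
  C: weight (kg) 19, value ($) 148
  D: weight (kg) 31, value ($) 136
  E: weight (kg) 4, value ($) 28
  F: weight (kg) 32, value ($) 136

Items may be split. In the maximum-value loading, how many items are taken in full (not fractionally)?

Greedy by value/weight ratio, highest first.
Ratios (sorted): C 7.79, B 7.56, A 7.36, E 7.00, D 4.39, F 4.25
take C (19 @ 148); take B (16 @ 121); take A (33 @ 243); take E (4 @ 28); take 2/31 of D → 8.77. Capacity used 74/74.
4 item(s) taken whole; one partial (take 2/31 of D).

4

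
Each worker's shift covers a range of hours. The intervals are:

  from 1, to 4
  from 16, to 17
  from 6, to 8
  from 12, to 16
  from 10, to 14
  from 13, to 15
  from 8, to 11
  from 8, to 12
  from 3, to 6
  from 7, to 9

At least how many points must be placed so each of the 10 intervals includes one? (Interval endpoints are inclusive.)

Sort by right endpoint; whenever an interval is uncovered, place a point at its right end.
By right end: [1,4]  [3,6]  [6,8]  [7,9]  [8,11]  [8,12]  [10,14]  [13,15]  [12,16]  [16,17]
[1,4] uncovered → point at 4; [6,8] uncovered → point at 8; [10,14] uncovered → point at 14; [16,17] uncovered → point at 17.
Points: 4, 8, 14, 17 (4 total).

4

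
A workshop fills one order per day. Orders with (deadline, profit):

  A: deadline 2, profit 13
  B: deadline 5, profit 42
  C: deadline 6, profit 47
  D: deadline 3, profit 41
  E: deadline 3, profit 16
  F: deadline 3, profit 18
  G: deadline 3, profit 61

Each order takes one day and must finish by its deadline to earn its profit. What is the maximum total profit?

Profit order: G=61 C=47 B=42 D=41 F=18 E=16 A=13
Assign: G→slot 3, C→slot 6, B→slot 5, D→slot 2, F→slot 1, E skipped, A skipped.
Slots: [1:F] [2:D] [3:G] [5:B] [6:C]
Profit = 18 + 41 + 61 + 42 + 47 = 209

209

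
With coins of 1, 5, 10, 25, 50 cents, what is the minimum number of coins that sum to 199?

10

199 = 3×50 + 1×25 + 2×10 + 4×1
Total coins = 3 + 1 + 2 + 4 = 10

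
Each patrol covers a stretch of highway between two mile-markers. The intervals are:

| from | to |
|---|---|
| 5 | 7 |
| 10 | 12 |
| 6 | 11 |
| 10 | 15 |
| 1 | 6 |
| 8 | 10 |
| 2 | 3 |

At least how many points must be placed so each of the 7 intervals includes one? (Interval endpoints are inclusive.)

3

Sorted: [2,3] [1,6] [5,7] [8,10] [6,11] [10,12] [10,15]
{[2,3],[1,6]} hit by 3; {[5,7]} hit by 7; {[8,10],[6,11],[10,12],[10,15]} hit by 10.
Points: 3, 7, 10 (3 total).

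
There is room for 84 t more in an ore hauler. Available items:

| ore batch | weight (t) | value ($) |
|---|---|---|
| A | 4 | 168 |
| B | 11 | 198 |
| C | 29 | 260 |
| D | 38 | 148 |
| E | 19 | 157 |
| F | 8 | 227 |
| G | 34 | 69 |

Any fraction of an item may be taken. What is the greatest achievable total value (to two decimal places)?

1060.63

Greedy by value/weight ratio, highest first.
Ratios (sorted): A 42.00, F 28.38, B 18.00, C 8.97, E 8.26, D 3.89, G 2.03
take A (4 @ 168); take F (8 @ 227); take B (11 @ 198); take C (29 @ 260); take E (19 @ 157); take 13/38 of D → 50.63. Capacity used 84/84.
Total value = 1060.63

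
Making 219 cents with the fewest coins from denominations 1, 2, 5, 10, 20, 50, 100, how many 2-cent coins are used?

2

Use the largest denomination that fits, subtract, and repeat.
219 = 2×100 + 1×10 + 1×5 + 2×2
Count of 2: 2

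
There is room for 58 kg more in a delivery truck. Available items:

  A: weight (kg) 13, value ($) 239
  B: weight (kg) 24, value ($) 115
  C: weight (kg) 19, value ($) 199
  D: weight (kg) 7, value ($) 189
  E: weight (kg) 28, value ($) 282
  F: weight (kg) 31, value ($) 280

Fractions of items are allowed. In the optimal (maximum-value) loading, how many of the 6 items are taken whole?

Greedy by value/weight ratio, highest first.
Order: D (189/7=27.00) > A (239/13=18.38) > C (199/19=10.47) > E (282/28=10.07) > F (280/31=9.03) > B (115/24=4.79)
Fill: take D (7 @ 189) → take A (13 @ 239) → take C (19 @ 199) → take 19/28 of E → 191.36; 58/58 used.
3 item(s) taken whole; one partial (take 19/28 of E).

3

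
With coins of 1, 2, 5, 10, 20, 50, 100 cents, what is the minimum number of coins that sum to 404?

6

Greedy: take as many of the largest coin as possible, then repeat with the remainder.
404 − 4×100→4 − 2×2→0
Total coins = 4 + 2 = 6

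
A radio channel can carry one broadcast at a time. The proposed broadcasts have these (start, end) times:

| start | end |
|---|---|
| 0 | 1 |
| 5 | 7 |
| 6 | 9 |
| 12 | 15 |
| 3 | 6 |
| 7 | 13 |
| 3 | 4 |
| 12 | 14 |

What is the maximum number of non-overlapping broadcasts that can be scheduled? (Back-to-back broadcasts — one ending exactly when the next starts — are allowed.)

Order by finish time; keep every interval that doesn't clash with the previous kept one.
Sorted by end: (0,1)  (3,4)  (3,6)  (5,7)  (6,9)  (7,13)  (12,14)  (12,15)
take (0,1); take (3,4); take (5,7); skip (6,9); take (7,13).
Selected 4 broadcasts.

4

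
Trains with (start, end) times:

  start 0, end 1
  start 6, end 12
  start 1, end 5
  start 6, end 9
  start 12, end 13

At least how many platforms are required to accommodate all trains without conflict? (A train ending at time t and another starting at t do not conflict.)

2

Count concurrent intervals with a sweep; the peak is the room count.
starts: [0, 1, 6, 6, 12]
ends:   [1, 5, 9, 12, 13]
s0→1 e1→0 s1→1 e5→0 s6→1 s6→2  — peak 2.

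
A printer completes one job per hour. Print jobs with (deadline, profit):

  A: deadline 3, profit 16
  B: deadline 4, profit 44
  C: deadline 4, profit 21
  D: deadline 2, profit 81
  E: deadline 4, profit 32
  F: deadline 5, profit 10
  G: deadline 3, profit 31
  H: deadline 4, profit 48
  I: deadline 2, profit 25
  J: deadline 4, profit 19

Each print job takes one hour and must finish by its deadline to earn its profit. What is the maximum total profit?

215

Take jobs in profit order; each goes to the latest open slot no later than its deadline.
Profit order: D=81 H=48 B=44 E=32 G=31 I=25 C=21 J=19 A=16 F=10
Assign: D→slot 2, H→slot 4, B→slot 3, E→slot 1, G skipped, I skipped, C skipped, J skipped, A skipped, F→slot 5.
Slots: [1:E] [2:D] [3:B] [4:H] [5:F]
Profit = 32 + 81 + 44 + 48 + 10 = 215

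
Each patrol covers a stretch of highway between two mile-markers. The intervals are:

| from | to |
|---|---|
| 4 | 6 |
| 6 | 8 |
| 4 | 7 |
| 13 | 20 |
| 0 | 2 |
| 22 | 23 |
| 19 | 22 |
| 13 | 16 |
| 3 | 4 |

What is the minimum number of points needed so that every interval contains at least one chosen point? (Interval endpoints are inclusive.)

Process intervals by earliest right end; each time one isn't hit yet, stab at its right endpoint.
Sorted: [0,2] [3,4] [4,6] [4,7] [6,8] [13,16] [13,20] [19,22] [22,23]
{[0,2]} hit by 2; {[3,4],[4,6],[4,7]} hit by 4; {[6,8]} hit by 8; {[13,16],[13,20]} hit by 16; {[19,22],[22,23]} hit by 22.
Points: 2, 4, 8, 16, 22 (5 total).

5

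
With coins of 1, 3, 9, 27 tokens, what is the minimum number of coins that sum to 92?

Use the largest denomination that fits, subtract, and repeat.
92 − 3×27→11 − 1×9→2 − 2×1→0
Total coins = 3 + 1 + 2 = 6

6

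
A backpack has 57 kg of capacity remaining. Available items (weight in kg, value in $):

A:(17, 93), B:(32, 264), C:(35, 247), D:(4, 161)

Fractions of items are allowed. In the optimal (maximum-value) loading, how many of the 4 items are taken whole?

Greedy by value/weight ratio, highest first.
Order: D (161/4=40.25) > B (264/32=8.25) > C (247/35=7.06) > A (93/17=5.47)
Fill: take D (4 @ 161) → take B (32 @ 264) → take 21/35 of C → 148.20; 57/57 used.
2 item(s) taken whole; one partial (take 21/35 of C).

2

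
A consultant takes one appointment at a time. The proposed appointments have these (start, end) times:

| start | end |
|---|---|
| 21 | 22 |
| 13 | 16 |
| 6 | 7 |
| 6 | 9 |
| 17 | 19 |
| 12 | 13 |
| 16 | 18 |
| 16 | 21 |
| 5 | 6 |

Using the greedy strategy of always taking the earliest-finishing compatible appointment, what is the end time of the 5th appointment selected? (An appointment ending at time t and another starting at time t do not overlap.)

18

Greedy by earliest finish: after sorting by end time, pick each interval compatible with the last pick.
Sorted by end: (5,6)  (6,7)  (6,9)  (12,13)  (13,16)  (16,18)  (17,19)  (16,21)  (21,22)
take (5,6); take (6,7); take (12,13); take (13,16); take (16,18); skip (17,19); take (21,22).
Selected: (5,6) (6,7) (12,13) (13,16) (16,18) (21,22)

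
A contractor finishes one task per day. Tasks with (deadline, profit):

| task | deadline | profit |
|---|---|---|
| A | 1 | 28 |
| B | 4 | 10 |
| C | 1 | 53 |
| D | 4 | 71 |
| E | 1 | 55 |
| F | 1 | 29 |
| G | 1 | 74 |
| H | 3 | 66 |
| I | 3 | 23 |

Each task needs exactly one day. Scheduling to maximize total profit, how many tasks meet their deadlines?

4

Profit order: G=74 D=71 H=66 E=55 C=53 F=29 A=28 I=23 B=10
Assign: G→slot 1, D→slot 4, H→slot 3, E skipped, C skipped, F skipped, A skipped, I→slot 2, B skipped.
Slots: [1:G] [2:I] [3:H] [4:D]
4 of 9 scheduled.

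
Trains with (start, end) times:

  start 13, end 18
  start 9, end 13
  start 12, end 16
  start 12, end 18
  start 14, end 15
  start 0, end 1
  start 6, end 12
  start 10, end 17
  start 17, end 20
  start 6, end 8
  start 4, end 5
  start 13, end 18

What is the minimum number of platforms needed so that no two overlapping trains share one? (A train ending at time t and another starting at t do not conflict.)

6

Count concurrent intervals with a sweep; the peak is the room count.
Events (time:±→running): 0:+→1 1:-→0 4:+→1 5:-→0 6:+→1 6:+→2 8:-→1 9:+→2 10:+→3 12:-→2 12:+→3 12:+→4 13:-→3 13:+→4 13:+→5 14:+→6 … peak 6.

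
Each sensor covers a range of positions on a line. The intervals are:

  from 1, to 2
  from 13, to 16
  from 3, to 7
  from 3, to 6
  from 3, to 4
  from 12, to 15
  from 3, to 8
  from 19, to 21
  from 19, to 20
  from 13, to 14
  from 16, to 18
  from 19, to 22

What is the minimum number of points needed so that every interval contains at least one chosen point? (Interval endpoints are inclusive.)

Sort by right endpoint; whenever an interval is uncovered, place a point at its right end.
By right end: [1,2]  [3,4]  [3,6]  [3,7]  [3,8]  [13,14]  [12,15]  [13,16]  [16,18]  [19,20]  [19,21]  [19,22]
[1,2] uncovered → point at 2; [3,4] uncovered → point at 4; [13,14] uncovered → point at 14; [16,18] uncovered → point at 18; [19,20] uncovered → point at 20.
Points: 2, 4, 14, 18, 20 (5 total).

5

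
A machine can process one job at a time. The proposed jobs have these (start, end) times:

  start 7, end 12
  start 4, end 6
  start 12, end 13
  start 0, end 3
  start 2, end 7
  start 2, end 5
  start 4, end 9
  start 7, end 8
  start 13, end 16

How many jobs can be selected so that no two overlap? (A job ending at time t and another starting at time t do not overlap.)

5

Sort by end time and greedily take each interval whose start is ≥ the last chosen end.
By end time: (0,3), (2,5), (4,6), (2,7), (7,8), (4,9), (7,12), (12,13), (13,16).
Pick (0,3); next start ≥ 3 → (4,6); next start ≥ 6 → (7,8); next start ≥ 8 → (12,13); next start ≥ 13 → (13,16).
Selected 5 jobs.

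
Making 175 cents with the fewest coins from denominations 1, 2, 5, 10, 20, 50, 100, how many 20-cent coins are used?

175 − 1×100→75 − 1×50→25 − 1×20→5 − 1×5→0
Count of 20: 1

1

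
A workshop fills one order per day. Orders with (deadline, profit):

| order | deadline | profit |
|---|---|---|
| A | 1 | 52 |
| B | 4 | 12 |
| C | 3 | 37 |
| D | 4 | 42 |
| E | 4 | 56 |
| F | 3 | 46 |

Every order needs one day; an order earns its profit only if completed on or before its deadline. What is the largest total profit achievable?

Sort by profit descending; place each in the latest free slot ≤ its deadline.
Profit order: E=56 A=52 F=46 D=42 C=37 B=12
Assign: E→slot 4, A→slot 1, F→slot 3, D→slot 2, C skipped, B skipped.
Slots: [1:A] [2:D] [3:F] [4:E]
Profit = 52 + 42 + 46 + 56 = 196

196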